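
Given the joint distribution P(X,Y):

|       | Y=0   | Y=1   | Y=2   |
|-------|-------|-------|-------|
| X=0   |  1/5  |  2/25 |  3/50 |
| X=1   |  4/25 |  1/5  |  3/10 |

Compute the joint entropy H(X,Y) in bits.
2.4079 bits

H(X,Y) = -Σ_{x,y} P(x,y) log₂ P(x,y). Per-cell terms -P(x,y)·log₂P(x,y):
  X=0: 0.4644, 0.2915, 0.2435
  X=1: 0.4230, 0.4644, 0.5211
Sum of the 6 terms: H(X,Y) = 2.4079 bits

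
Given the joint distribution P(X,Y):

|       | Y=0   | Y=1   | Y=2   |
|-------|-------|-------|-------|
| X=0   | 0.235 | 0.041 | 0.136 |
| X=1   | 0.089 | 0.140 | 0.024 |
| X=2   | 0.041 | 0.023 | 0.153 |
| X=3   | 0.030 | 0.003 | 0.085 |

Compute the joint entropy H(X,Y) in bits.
3.1159 bits

H(X,Y) = -Σ_{x,y} P(x,y) log₂ P(x,y). Per-cell terms -P(x,y)·log₂P(x,y):
  X=0: 0.4910, 0.1889, 0.3915
  X=1: 0.3106, 0.3971, 0.1291
  X=2: 0.1889, 0.1252, 0.4144
  X=3: 0.1518, 0.0251, 0.3023
Sum of the 12 terms: H(X,Y) = 3.1159 bits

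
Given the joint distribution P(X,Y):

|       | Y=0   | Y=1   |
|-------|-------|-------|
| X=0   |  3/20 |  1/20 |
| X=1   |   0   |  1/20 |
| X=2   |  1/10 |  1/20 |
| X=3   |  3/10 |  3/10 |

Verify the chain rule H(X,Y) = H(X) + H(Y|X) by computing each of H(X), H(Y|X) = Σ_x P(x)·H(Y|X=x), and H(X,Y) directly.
H(X) = 1.5332 bits, H(Y|X) = 0.9000 bits, H(X,Y) = 2.4332 bits

Marginal of X (row sums):
  P(X=0) = 3/20 + 1/20 = 1/5
  P(X=1) = 0 + 1/20 = 1/20
  P(X=2) = 1/10 + 1/20 = 3/20
  P(X=3) = 3/10 + 3/10 = 3/5
H(X) = -[(1/5)·log₂(1/5) + (1/20)·log₂(1/20) + (3/20)·log₂(3/20) + (3/5)·log₂(3/5)]
  = 0.4644 + 0.2161 + 0.4105 + 0.4422 = 1.5332 bits

H(Y|X) = Σ_x P(x)·H(Y|X=x):
  X=0: P(X=0) = 1/5, P(Y|X=0) = (3/4, 1/4) → H(Y|X=0) = 0.8113
  X=1: P(X=1) = 1/20, P(Y|X=1) = (0, 1) → H(Y|X=1) = 0.0000
  X=2: P(X=2) = 3/20, P(Y|X=2) = (2/3, 1/3) → H(Y|X=2) = 0.9183
  X=3: P(X=3) = 3/5, P(Y|X=3) = (1/2, 1/2) → H(Y|X=3) = 1.0000
H(Y|X) = (1/5)·0.8113 + (1/20)·0.0000 + (3/20)·0.9183 + (3/5)·1.0000 = 0.9000 bits

H(X,Y) = -Σ_{x,y} P(x,y) log₂ P(x,y). Per-cell terms -P(x,y)·log₂P(x,y):
  X=0: 0.4105, 0.2161
  X=1: 0.0000, 0.2161
  X=2: 0.3322, 0.2161
  X=3: 0.5211, 0.5211
  (cells with P = 0 contribute 0)
Sum of the 8 terms: H(X,Y) = 2.4332 bits

Chain rule check:
  H(X) + H(Y|X) = 1.5332 + 0.9000 = 2.4332 bits
  H(X,Y) = 2.4332 bits
✓ Chain rule verified.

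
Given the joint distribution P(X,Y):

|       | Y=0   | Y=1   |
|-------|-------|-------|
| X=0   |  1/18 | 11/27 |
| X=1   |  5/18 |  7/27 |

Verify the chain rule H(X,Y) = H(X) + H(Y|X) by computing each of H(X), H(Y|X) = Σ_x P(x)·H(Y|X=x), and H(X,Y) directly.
H(X) = 0.9960 bits, H(Y|X) = 0.7817 bits, H(X,Y) = 1.7777 bits

Marginal of X (row sums):
  P(X=0) = 1/18 + 11/27 = 25/54
  P(X=1) = 5/18 + 7/27 = 29/54
H(X) = -[(25/54)·log₂(25/54) + (29/54)·log₂(29/54)]
  = 0.514366 + 0.481672 = 0.9960 bits

H(Y|X) = Σ_x P(x)·H(Y|X=x):
  X=0: P(X=0) = 25/54, P(Y|X=0) = (3/25, 22/25) → H(Y|X=0) = 0.529361
  X=1: P(X=1) = 29/54, P(Y|X=1) = (15/29, 14/29) → H(Y|X=1) = 0.999142
H(Y|X) = (25/54)·0.529361 + (29/54)·0.999142 = 0.7817 bits

H(X,Y) = -Σ_{x,y} P(x,y) log₂ P(x,y). Per-cell terms -P(x,y)·log₂P(x,y):
  X=0: 0.231663, 0.527778
  X=1: 0.513332, 0.504916
Sum of the 4 terms: H(X,Y) = 1.7777 bits

Chain rule check:
  H(X) + H(Y|X) = 0.9960 + 0.7817 = 1.7777 bits
  H(X,Y) = 1.7777 bits
✓ Chain rule verified.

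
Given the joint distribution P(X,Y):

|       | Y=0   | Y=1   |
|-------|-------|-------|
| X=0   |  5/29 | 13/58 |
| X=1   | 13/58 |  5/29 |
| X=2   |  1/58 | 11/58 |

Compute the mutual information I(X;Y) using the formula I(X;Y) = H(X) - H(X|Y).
0.1095 bits

I(X;Y) = H(X) - H(X|Y)

Marginal of X (row sums):
  P(X=0) = 5/29 + 13/58 = 23/58
  P(X=1) = 13/58 + 5/29 = 23/58
  P(X=2) = 1/58 + 11/58 = 6/29
H(X) = -[(23/58)·log₂(23/58) + (23/58)·log₂(23/58) + (6/29)·log₂(6/29)]
  = 0.529166 + 0.529166 + 0.470280 = 1.52861 bits

Marginal of Y (column sums):
  P(Y=0) = 5/29 + 13/58 + 1/58 = 12/29
  P(Y=1) = 13/58 + 5/29 + 11/58 = 17/29
H(X|Y) = Σ_y P(y)·H(X|Y=y):
  Y=0: P(Y=0) = 12/29, P(X|Y=0) = (5/12, 13/24, 1/24) → H(X|Y=0) = 1.196421
  Y=1: P(Y=1) = 17/29, P(X|Y=1) = (13/34, 5/17, 11/34) → H(X|Y=1) = 1.576323
H(X|Y) = (12/29)·1.196421 + (17/29)·1.576323 = 1.41912 bits

I(X;Y) = H(X) - H(X|Y) = 1.52861 - 1.41912 = 0.1095 bits

Cross-check via I(X;Y) = H(X) + H(Y) - H(X,Y): computing H(Y) from the column sums and H(X,Y) from the 6 cells in the same way gives H(Y) = 0.97845 bits and H(X,Y) = 2.39757 bits, so
I(X;Y) = 1.52861 + 0.97845 - 2.39757 = 0.1095 bits ✓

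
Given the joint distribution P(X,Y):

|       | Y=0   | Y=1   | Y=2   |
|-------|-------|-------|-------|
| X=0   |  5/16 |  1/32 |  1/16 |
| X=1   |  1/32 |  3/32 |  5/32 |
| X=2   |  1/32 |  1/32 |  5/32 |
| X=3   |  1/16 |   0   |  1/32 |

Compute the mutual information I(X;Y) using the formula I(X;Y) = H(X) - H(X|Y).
0.3479 bits

I(X;Y) = H(X) - H(X|Y)

Marginal of X (row sums):
  P(X=0) = 5/16 + 1/32 + 1/16 = 13/32
  P(X=1) = 1/32 + 3/32 + 5/32 = 9/32
  P(X=2) = 1/32 + 1/32 + 5/32 = 7/32
  P(X=3) = 1/16 + 0 + 1/32 = 3/32
H(X) = -[(13/32)·log₂(13/32) + (9/32)·log₂(9/32) + (7/32)·log₂(7/32) + (3/32)·log₂(3/32)]
  = 0.52795 + 0.51471 + 0.47964 + 0.32016 = 1.84246 bits

Marginal of Y (column sums):
  P(Y=0) = 5/16 + 1/32 + 1/32 + 1/16 = 7/16
  P(Y=1) = 1/32 + 3/32 + 1/32 + 0 = 5/32
  P(Y=2) = 1/16 + 5/32 + 5/32 + 1/32 = 13/32
H(X|Y) = Σ_y P(y)·H(X|Y=y):
  Y=0: P(Y=0) = 7/16, P(X|Y=0) = (5/7, 1/14, 1/14, 1/7) → H(X|Y=0) = 1.29169
  Y=1: P(Y=1) = 5/32, P(X|Y=1) = (1/5, 3/5, 1/5, 0) → H(X|Y=1) = 1.37095
  Y=2: P(Y=2) = 13/32, P(X|Y=2) = (2/13, 5/13, 5/13, 1/13) → H(X|Y=2) = 1.76050
H(X|Y) = (7/16)·1.29169 + (5/32)·1.37095 + (13/32)·1.76050 = 1.49453 bits

I(X;Y) = H(X) - H(X|Y) = 1.84246 - 1.49453 = 0.3479 bits

Cross-check via I(X;Y) = H(X) + H(Y) - H(X,Y): computing H(Y) from the column sums and H(X,Y) from the 12 cells in the same way gives H(Y) = 1.46818 bits and H(X,Y) = 2.96270 bits, so
I(X;Y) = 1.84246 + 1.46818 - 2.96270 = 0.3479 bits ✓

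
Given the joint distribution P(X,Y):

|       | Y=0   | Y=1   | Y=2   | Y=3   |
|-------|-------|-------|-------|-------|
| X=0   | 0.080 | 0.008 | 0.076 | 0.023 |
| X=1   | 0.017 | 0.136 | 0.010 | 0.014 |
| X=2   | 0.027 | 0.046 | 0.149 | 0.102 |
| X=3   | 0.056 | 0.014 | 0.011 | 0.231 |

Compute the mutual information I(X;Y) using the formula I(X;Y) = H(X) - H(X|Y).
0.5190 bits

I(X;Y) = H(X) - H(X|Y)

Marginal of X (row sums):
  P(X=0) = 0.080 + 0.008 + 0.076 + 0.023 = 0.187
  P(X=1) = 0.017 + 0.136 + 0.010 + 0.014 = 0.177
  P(X=2) = 0.027 + 0.046 + 0.149 + 0.102 = 0.324
  P(X=3) = 0.056 + 0.014 + 0.011 + 0.231 = 0.312
H(X) = -[0.187·log₂(0.187) + 0.177·log₂(0.177) + 0.324·log₂(0.324) + 0.312·log₂(0.312)]
  = 0.4523 + 0.4422 + 0.5268 + 0.5243 = 1.9456 bits

Marginal of Y (column sums):
  P(Y=0) = 0.080 + 0.017 + 0.027 + 0.056 = 0.180
  P(Y=1) = 0.008 + 0.136 + 0.046 + 0.014 = 0.204
  P(Y=2) = 0.076 + 0.010 + 0.149 + 0.011 = 0.246
  P(Y=3) = 0.023 + 0.014 + 0.102 + 0.231 = 0.370
H(X|Y) = Σ_y P(y)·H(X|Y=y):
  Y=0: P(Y=0) = 0.180, P(X|Y=0) = (4/9, 17/180, 3/20, 14/45) → H(X|Y=0) = 1.7761
  Y=1: P(Y=1) = 0.204, P(X|Y=1) = (2/51, 2/3, 23/102, 7/102) → H(X|Y=1) = 1.3230
  Y=2: P(Y=2) = 0.246, P(X|Y=2) = (38/123, 5/123, 149/246, 11/246) → H(X|Y=2) = 1.3499
  Y=3: P(Y=3) = 0.370, P(X|Y=3) = (23/370, 7/185, 51/185, 231/370) → H(X|Y=3) = 1.3647
H(X|Y) = 0.180·1.7761 + 0.204·1.3230 + 0.246·1.3499 + 0.370·1.3647 = 1.4266 bits

I(X;Y) = H(X) - H(X|Y) = 1.9456 - 1.4266 = 0.5190 bits

Cross-check via I(X;Y) = H(X) + H(Y) - H(X,Y): computing H(Y) from the column sums and H(X,Y) from the 16 cells in the same way gives H(Y) = 1.9416 bits and H(X,Y) = 3.3682 bits, so
I(X;Y) = 1.9456 + 1.9416 - 3.3682 = 0.5190 bits ✓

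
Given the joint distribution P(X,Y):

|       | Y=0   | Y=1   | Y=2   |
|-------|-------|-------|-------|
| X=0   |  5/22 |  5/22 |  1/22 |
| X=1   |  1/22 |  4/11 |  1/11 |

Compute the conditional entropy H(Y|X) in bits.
1.2222 bits

H(Y|X) = H(X,Y) - H(X)

H(X,Y) = -Σ_{x,y} P(x,y) log₂ P(x,y). Per-cell terms -P(x,y)·log₂P(x,y):
  X=0: 0.4858, 0.4858, 0.2027
  X=1: 0.2027, 0.5307, 0.3145
Sum of the 6 terms: H(X,Y) = 2.2222 bits

Marginal of X (row sums):
  P(X=0) = 5/22 + 5/22 + 1/22 = 1/2
  P(X=1) = 1/22 + 4/11 + 1/11 = 1/2
H(X) = -[(1/2)·log₂(1/2) + (1/2)·log₂(1/2)]
  = 0.5000 + 0.5000 = 1.0000 bits

H(Y|X) = H(X,Y) - H(X) = 2.2222 - 1.0000 = 1.2222 bits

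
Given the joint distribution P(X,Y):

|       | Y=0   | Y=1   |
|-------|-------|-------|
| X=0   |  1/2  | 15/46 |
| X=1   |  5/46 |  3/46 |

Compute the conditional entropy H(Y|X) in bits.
0.9655 bits

H(Y|X) = H(X,Y) - H(X)

H(X,Y) = -Σ_{x,y} P(x,y) log₂ P(x,y). Per-cell terms -P(x,y)·log₂P(x,y):
  X=0: 0.500000, 0.527175
  X=1: 0.348004, 0.256865
Sum of the 4 terms: H(X,Y) = 1.63204 bits

Marginal of X (row sums):
  P(X=0) = 1/2 + 15/46 = 19/23
  P(X=1) = 5/46 + 3/46 = 4/23
H(X) = -[(19/23)·log₂(19/23) + (4/23)·log₂(4/23)]
  = 0.227698 + 0.438880 = 0.66658 bits

H(Y|X) = H(X,Y) - H(X) = 1.63204 - 0.66658 = 0.9655 bits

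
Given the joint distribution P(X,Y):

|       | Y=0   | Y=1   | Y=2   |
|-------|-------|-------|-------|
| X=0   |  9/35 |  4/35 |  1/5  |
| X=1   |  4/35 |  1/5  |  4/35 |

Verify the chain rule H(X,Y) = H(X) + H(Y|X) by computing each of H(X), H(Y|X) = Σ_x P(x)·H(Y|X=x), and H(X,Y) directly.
H(X) = 0.9852 bits, H(Y|X) = 1.5203 bits, H(X,Y) = 2.5055 bits

Marginal of X (row sums):
  P(X=0) = 9/35 + 4/35 + 1/5 = 4/7
  P(X=1) = 4/35 + 1/5 + 4/35 = 3/7
H(X) = -[(4/7)·log₂(4/7) + (3/7)·log₂(3/7)]
  = 0.46135 + 0.52388 = 0.9852 bits

H(Y|X) = Σ_x P(x)·H(Y|X=x):
  X=0: P(X=0) = 4/7, P(Y|X=0) = (9/20, 1/5, 7/20) → H(Y|X=0) = 1.51289
  X=1: P(X=1) = 3/7, P(Y|X=1) = (4/15, 7/15, 4/15) → H(Y|X=1) = 1.53012
H(Y|X) = (4/7)·1.51289 + (3/7)·1.53012 = 1.5203 bits

H(X,Y) = -Σ_{x,y} P(x,y) log₂ P(x,y). Per-cell terms -P(x,y)·log₂P(x,y):
  X=0: 0.50383, 0.35763, 0.46439
  X=1: 0.35763, 0.46439, 0.35763
Sum of the 6 terms: H(X,Y) = 2.5055 bits

Chain rule check:
  H(X) + H(Y|X) = 0.9852 + 1.5203 = 2.5055 bits
  H(X,Y) = 2.5055 bits
✓ Chain rule verified.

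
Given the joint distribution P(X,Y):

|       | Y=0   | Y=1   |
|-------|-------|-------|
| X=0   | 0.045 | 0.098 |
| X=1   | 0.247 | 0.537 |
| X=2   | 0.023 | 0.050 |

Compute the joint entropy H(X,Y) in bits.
1.8510 bits

H(X,Y) = -Σ_{x,y} P(x,y) log₂ P(x,y). Per-cell terms -P(x,y)·log₂P(x,y):
  X=0: 0.2013, 0.3284
  X=1: 0.4983, 0.4817
  X=2: 0.1252, 0.2161
Sum of the 6 terms: H(X,Y) = 1.8510 bits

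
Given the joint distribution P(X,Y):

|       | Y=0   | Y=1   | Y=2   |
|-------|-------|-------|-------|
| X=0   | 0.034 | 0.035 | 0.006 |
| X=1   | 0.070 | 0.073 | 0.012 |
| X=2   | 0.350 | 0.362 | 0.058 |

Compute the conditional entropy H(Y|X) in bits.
1.3117 bits

H(Y|X) = H(X,Y) - H(X)

H(X,Y) = -Σ_{x,y} P(x,y) log₂ P(x,y). Per-cell terms -P(x,y)·log₂P(x,y):
  X=0: 0.16586, 0.16928, 0.04428
  X=1: 0.26856, 0.27565, 0.07657
  X=2: 0.53010, 0.53067, 0.23825
Sum of the 9 terms: H(X,Y) = 2.2992 bits

Marginal of X (row sums):
  P(X=0) = 0.034 + 0.035 + 0.006 = 0.075
  P(X=1) = 0.070 + 0.073 + 0.012 = 0.155
  P(X=2) = 0.350 + 0.362 + 0.058 = 0.770
H(X) = -[0.075·log₂(0.075) + 0.155·log₂(0.155) + 0.770·log₂(0.770)]
  = 0.28027 + 0.41690 + 0.29034 = 0.9875 bits

H(Y|X) = H(X,Y) - H(X) = 2.2992 - 0.9875 = 1.3117 bits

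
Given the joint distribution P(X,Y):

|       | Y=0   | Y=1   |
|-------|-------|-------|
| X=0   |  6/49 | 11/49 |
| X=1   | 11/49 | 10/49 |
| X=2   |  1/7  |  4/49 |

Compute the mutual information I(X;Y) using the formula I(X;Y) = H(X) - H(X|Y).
0.0346 bits

I(X;Y) = H(X) - H(X|Y)

Marginal of X (row sums):
  P(X=0) = 6/49 + 11/49 = 17/49
  P(X=1) = 11/49 + 10/49 = 3/7
  P(X=2) = 1/7 + 4/49 = 11/49
H(X) = -[(17/49)·log₂(17/49) + (3/7)·log₂(3/7) + (11/49)·log₂(11/49)]
  = 0.5299 + 0.5239 + 0.4838 = 1.5376 bits

Marginal of Y (column sums):
  P(Y=0) = 6/49 + 11/49 + 1/7 = 24/49
  P(Y=1) = 11/49 + 10/49 + 4/49 = 25/49
H(X|Y) = Σ_y P(y)·H(X|Y=y):
  Y=0: P(Y=0) = 24/49, P(X|Y=0) = (1/4, 11/24, 7/24) → H(X|Y=0) = 1.5343
  Y=1: P(Y=1) = 25/49, P(X|Y=1) = (11/25, 2/5, 4/25) → H(X|Y=1) = 1.4729
H(X|Y) = (24/49)·1.5343 + (25/49)·1.4729 = 1.5030 bits

I(X;Y) = H(X) - H(X|Y) = 1.5376 - 1.5030 = 0.0346 bits

Cross-check via I(X;Y) = H(X) + H(Y) - H(X,Y): computing H(Y) from the column sums and H(X,Y) from the 6 cells in the same way gives H(Y) = 0.9997 bits and H(X,Y) = 2.5027 bits, so
I(X;Y) = 1.5376 + 0.9997 - 2.5027 = 0.0346 bits ✓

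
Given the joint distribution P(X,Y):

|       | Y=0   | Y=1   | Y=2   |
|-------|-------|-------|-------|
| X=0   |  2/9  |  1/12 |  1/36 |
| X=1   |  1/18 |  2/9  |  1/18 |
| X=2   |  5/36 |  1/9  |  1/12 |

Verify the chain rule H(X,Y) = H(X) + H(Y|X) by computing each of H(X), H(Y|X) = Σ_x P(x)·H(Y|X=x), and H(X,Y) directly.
H(X) = 1.5850 bits, H(Y|X) = 1.3316 bits, H(X,Y) = 2.9166 bits

Marginal of X (row sums):
  P(X=0) = 2/9 + 1/12 + 1/36 = 1/3
  P(X=1) = 1/18 + 2/9 + 1/18 = 1/3
  P(X=2) = 5/36 + 1/9 + 1/12 = 1/3
H(X) = -[(1/3)·log₂(1/3) + (1/3)·log₂(1/3) + (1/3)·log₂(1/3)]
  = 0.52832 + 0.52832 + 0.52832 = 1.5850 bits

H(Y|X) = Σ_x P(x)·H(Y|X=x):
  X=0: P(X=0) = 1/3, P(Y|X=0) = (2/3, 1/4, 1/12) → H(Y|X=0) = 1.18872
  X=1: P(X=1) = 1/3, P(Y|X=1) = (1/6, 2/3, 1/6) → H(Y|X=1) = 1.25163
  X=2: P(X=2) = 1/3, P(Y|X=2) = (5/12, 1/3, 1/4) → H(Y|X=2) = 1.55459
H(Y|X) = (1/3)·1.18872 + (1/3)·1.25163 + (1/3)·1.55459 = 1.3316 bits

H(X,Y) = -Σ_{x,y} P(x,y) log₂ P(x,y). Per-cell terms -P(x,y)·log₂P(x,y):
  X=0: 0.48221, 0.29875, 0.14361
  X=1: 0.23166, 0.48221, 0.23166
  X=2: 0.39556, 0.35221, 0.29875
Sum of the 9 terms: H(X,Y) = 2.9166 bits

Chain rule check:
  H(X) + H(Y|X) = 1.5850 + 1.3316 = 2.9166 bits
  H(X,Y) = 2.9166 bits
✓ Chain rule verified.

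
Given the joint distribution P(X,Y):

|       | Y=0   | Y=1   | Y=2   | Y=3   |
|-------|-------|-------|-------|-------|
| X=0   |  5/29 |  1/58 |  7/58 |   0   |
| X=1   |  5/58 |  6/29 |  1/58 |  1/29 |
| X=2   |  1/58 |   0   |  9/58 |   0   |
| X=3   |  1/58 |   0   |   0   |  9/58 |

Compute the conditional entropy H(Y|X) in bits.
1.0582 bits

H(Y|X) = H(X,Y) - H(X)

H(X,Y) = -Σ_{x,y} P(x,y) log₂ P(x,y). Per-cell terms -P(x,y)·log₂P(x,y):
  X=0: 0.43725, 0.10100, 0.36818, 0.00000
  X=1: 0.30483, 0.47028, 0.10100, 0.16752
  X=2: 0.10100, 0.00000, 0.41711, 0.00000
  X=3: 0.10100, 0.00000, 0.00000, 0.41711
  (cells with P = 0 contribute 0)
Sum of the 16 terms: H(X,Y) = 2.98628 bits

Marginal of X (row sums):
  P(X=0) = 5/29 + 1/58 + 7/58 + 0 = 9/29
  P(X=1) = 5/58 + 6/29 + 1/58 + 1/29 = 10/29
  P(X=2) = 1/58 + 0 + 9/58 + 0 = 5/29
  P(X=3) = 1/58 + 0 + 0 + 9/58 = 5/29
H(X) = -[(9/29)·log₂(9/29) + (10/29)·log₂(10/29) + (5/29)·log₂(5/29) + (5/29)·log₂(5/29)]
  = 0.52388 + 0.52967 + 0.43725 + 0.43725 = 1.92805 bits

H(Y|X) = H(X,Y) - H(X) = 2.98628 - 1.92805 = 1.0582 bits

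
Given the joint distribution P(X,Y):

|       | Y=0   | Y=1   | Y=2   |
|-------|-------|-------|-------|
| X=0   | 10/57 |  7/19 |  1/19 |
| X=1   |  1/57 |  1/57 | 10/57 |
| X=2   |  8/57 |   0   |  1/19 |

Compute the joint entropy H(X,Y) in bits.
2.4612 bits

H(X,Y) = -Σ_{x,y} P(x,y) log₂ P(x,y). Per-cell terms -P(x,y)·log₂P(x,y):
  X=0: 0.44052, 0.53074, 0.22358
  X=1: 0.10233, 0.10233, 0.44052
  X=2: 0.39760, 0.00000, 0.22358
  (cells with P = 0 contribute 0)
Sum of the 9 terms: H(X,Y) = 2.4612 bits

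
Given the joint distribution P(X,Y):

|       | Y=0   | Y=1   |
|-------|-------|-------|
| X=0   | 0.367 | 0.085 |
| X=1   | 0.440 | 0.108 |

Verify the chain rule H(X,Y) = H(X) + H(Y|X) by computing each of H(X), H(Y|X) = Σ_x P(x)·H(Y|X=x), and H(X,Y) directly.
H(X) = 0.9933 bits, H(Y|X) = 0.7076 bits, H(X,Y) = 1.7010 bits

Marginal of X (row sums):
  P(X=0) = 0.367 + 0.085 = 0.452
  P(X=1) = 0.440 + 0.108 = 0.548
H(X) = -[0.452·log₂(0.452) + 0.548·log₂(0.548)]
  = 0.51781 + 0.47553 = 0.9933 bits

H(Y|X) = Σ_x P(x)·H(Y|X=x):
  X=0: P(X=0) = 0.452, P(Y|X=0) = (367/452, 85/452) → H(Y|X=0) = 0.69738
  X=1: P(X=1) = 0.548, P(Y|X=1) = (110/137, 27/137) → H(Y|X=1) = 0.71605
H(Y|X) = 0.452·0.69738 + 0.548·0.71605 = 0.7076 bits

H(X,Y) = -Σ_{x,y} P(x,y) log₂ P(x,y). Per-cell terms -P(x,y)·log₂P(x,y):
  X=0: 0.53074, 0.30229
  X=1: 0.52115, 0.34678
Sum of the 4 terms: H(X,Y) = 1.7010 bits

Chain rule check:
  H(X) + H(Y|X) = 0.9933 + 0.7076 = 1.7009 bits
  H(X,Y) = 1.7010 bits
✓ Chain rule verified (Δ = 0.0001 is 4-dp rounding noise: each of the three values was rounded independently).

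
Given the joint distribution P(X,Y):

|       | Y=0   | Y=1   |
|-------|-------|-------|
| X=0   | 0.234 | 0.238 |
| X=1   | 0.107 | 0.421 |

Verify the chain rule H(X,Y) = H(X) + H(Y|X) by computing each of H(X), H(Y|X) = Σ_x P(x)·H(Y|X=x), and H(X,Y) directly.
H(X) = 0.9977 bits, H(Y|X) = 0.8559 bits, H(X,Y) = 1.8537 bits

Marginal of X (row sums):
  P(X=0) = 0.234 + 0.238 = 0.472
  P(X=1) = 0.107 + 0.421 = 0.528
H(X) = -[0.472·log₂(0.472) + 0.528·log₂(0.528)]
  = 0.5112 + 0.4865 = 0.9977 bits

H(Y|X) = Σ_x P(x)·H(Y|X=x):
  X=0: P(X=0) = 0.472, P(Y|X=0) = (117/236, 119/236) → H(Y|X=0) = 0.9999
  X=1: P(X=1) = 0.528, P(Y|X=1) = (107/528, 421/528) → H(Y|X=1) = 0.7272
H(Y|X) = 0.472·0.9999 + 0.528·0.7272 = 0.8559 bits

H(X,Y) = -Σ_{x,y} P(x,y) log₂ P(x,y). Per-cell terms -P(x,y)·log₂P(x,y):
  X=0: 0.4903, 0.4929
  X=1: 0.3450, 0.5255
Sum of the 4 terms: H(X,Y) = 1.8537 bits

Chain rule check:
  H(X) + H(Y|X) = 0.9977 + 0.8559 = 1.8536 bits
  H(X,Y) = 1.8537 bits
✓ Chain rule verified (Δ = 0.0001 is 4-dp rounding noise: each of the three values was rounded independently).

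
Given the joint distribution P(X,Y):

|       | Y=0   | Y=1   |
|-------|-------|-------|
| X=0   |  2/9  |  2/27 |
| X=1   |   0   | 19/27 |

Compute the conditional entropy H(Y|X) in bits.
0.2404 bits

H(Y|X) = H(X,Y) - H(X)

H(X,Y) = -Σ_{x,y} P(x,y) log₂ P(x,y). Per-cell terms -P(x,y)·log₂P(x,y):
  X=0: 0.48221, 0.27814
  X=1: 0.00000, 0.35675
  (cells with P = 0 contribute 0)
Sum of the 4 terms: H(X,Y) = 1.1171 bits

Marginal of X (row sums):
  P(X=0) = 2/9 + 2/27 = 8/27
  P(X=1) = 0 + 19/27 = 19/27
H(X) = -[(8/27)·log₂(8/27) + (19/27)·log₂(19/27)]
  = 0.51997 + 0.35675 = 0.8767 bits

H(Y|X) = H(X,Y) - H(X) = 1.1171 - 0.8767 = 0.2404 bits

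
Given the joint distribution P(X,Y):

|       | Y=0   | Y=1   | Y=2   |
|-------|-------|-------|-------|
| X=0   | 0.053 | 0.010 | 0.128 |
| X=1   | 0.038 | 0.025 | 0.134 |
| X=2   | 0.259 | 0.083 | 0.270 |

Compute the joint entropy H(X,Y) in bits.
2.6844 bits

H(X,Y) = -Σ_{x,y} P(x,y) log₂ P(x,y). Per-cell terms -P(x,y)·log₂P(x,y):
  X=0: 0.22461, 0.06644, 0.37962
  X=1: 0.17928, 0.13305, 0.38856
  X=2: 0.50478, 0.29803, 0.51002
Sum of the 9 terms: H(X,Y) = 2.6844 bits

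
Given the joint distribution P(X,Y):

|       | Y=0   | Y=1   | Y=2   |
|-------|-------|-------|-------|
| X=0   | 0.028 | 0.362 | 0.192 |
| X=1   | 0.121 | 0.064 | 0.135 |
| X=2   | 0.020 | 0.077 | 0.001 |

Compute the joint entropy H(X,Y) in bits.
2.5524 bits

H(X,Y) = -Σ_{x,y} P(x,y) log₂ P(x,y). Per-cell terms -P(x,y)·log₂P(x,y):
  X=0: 0.1444, 0.5307, 0.4571
  X=1: 0.3687, 0.2538, 0.3900
  X=2: 0.1129, 0.2848, 0.0100
Sum of the 9 terms: H(X,Y) = 2.5524 bits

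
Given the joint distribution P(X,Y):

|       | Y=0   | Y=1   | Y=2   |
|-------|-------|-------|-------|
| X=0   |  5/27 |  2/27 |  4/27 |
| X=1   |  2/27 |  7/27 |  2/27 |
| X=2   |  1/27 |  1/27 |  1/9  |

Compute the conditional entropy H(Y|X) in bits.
1.3963 bits

H(Y|X) = H(X,Y) - H(X)

H(X,Y) = -Σ_{x,y} P(x,y) log₂ P(x,y). Per-cell terms -P(x,y)·log₂P(x,y):
  X=0: 0.450548, 0.278140, 0.408131
  X=1: 0.278140, 0.504916, 0.278140
  X=2: 0.176107, 0.176107, 0.352214
Sum of the 9 terms: H(X,Y) = 2.90244 bits

Marginal of X (row sums):
  P(X=0) = 5/27 + 2/27 + 4/27 = 11/27
  P(X=1) = 2/27 + 7/27 + 2/27 = 11/27
  P(X=2) = 1/27 + 1/27 + 1/9 = 5/27
H(X) = -[(11/27)·log₂(11/27) + (11/27)·log₂(11/27) + (5/27)·log₂(5/27)]
  = 0.527778 + 0.527778 + 0.450548 = 1.50610 bits

H(Y|X) = H(X,Y) - H(X) = 2.90244 - 1.50610 = 1.3963 bits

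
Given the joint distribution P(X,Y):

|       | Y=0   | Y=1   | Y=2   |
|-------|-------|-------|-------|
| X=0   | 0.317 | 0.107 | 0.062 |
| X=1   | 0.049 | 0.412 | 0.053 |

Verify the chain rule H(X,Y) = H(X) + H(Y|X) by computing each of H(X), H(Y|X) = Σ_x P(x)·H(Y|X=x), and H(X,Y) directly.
H(X) = 0.9994 bits, H(Y|X) = 1.0846 bits, H(X,Y) = 2.0840 bits

Marginal of X (row sums):
  P(X=0) = 0.317 + 0.107 + 0.062 = 0.486
  P(X=1) = 0.049 + 0.412 + 0.053 = 0.514
H(X) = -[0.486·log₂(0.486) + 0.514·log₂(0.514)]
  = 0.5059 + 0.4935 = 0.9994 bits

H(Y|X) = Σ_x P(x)·H(Y|X=x):
  X=0: P(X=0) = 0.486, P(Y|X=0) = (317/486, 107/486, 31/243) → H(Y|X=0) = 1.2618
  X=1: P(X=1) = 0.514, P(Y|X=1) = (49/514, 206/257, 53/514) → H(Y|X=1) = 0.9170
H(Y|X) = 0.486·1.2618 + 0.514·0.9170 = 1.0846 bits

H(X,Y) = -Σ_{x,y} P(x,y) log₂ P(x,y). Per-cell terms -P(x,y)·log₂P(x,y):
  X=0: 0.5254, 0.3450, 0.2487
  X=1: 0.2132, 0.5271, 0.2246
Sum of the 6 terms: H(X,Y) = 2.0840 bits

Chain rule check:
  H(X) + H(Y|X) = 0.9994 + 1.0846 = 2.0840 bits
  H(X,Y) = 2.0840 bits
✓ Chain rule verified.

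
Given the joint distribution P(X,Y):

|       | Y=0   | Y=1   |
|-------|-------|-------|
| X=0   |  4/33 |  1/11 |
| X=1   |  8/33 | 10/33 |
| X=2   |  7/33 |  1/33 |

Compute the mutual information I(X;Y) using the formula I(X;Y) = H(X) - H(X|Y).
0.1020 bits

I(X;Y) = H(X) - H(X|Y)

Marginal of X (row sums):
  P(X=0) = 4/33 + 1/11 = 7/33
  P(X=1) = 8/33 + 10/33 = 6/11
  P(X=2) = 7/33 + 1/33 = 8/33
H(X) = -[(7/33)·log₂(7/33) + (6/11)·log₂(6/11) + (8/33)·log₂(8/33)]
  = 0.4745 + 0.4770 + 0.4956 = 1.4471 bits

Marginal of Y (column sums):
  P(Y=0) = 4/33 + 8/33 + 7/33 = 19/33
  P(Y=1) = 1/11 + 10/33 + 1/33 = 14/33
H(X|Y) = Σ_y P(y)·H(X|Y=y):
  Y=0: P(Y=0) = 19/33, P(X|Y=0) = (4/19, 8/19, 7/19) → H(X|Y=0) = 1.5294
  Y=1: P(Y=1) = 14/33, P(X|Y=1) = (3/14, 5/7, 1/14) → H(X|Y=1) = 1.0949
H(X|Y) = (19/33)·1.5294 + (14/33)·1.0949 = 1.3451 bits

I(X;Y) = H(X) - H(X|Y) = 1.4471 - 1.3451 = 0.1020 bits

Cross-check via I(X;Y) = H(X) + H(Y) - H(X,Y): computing H(Y) from the column sums and H(X,Y) from the 6 cells in the same way gives H(Y) = 0.9834 bits and H(X,Y) = 2.3285 bits, so
I(X;Y) = 1.4471 + 0.9834 - 2.3285 = 0.1020 bits ✓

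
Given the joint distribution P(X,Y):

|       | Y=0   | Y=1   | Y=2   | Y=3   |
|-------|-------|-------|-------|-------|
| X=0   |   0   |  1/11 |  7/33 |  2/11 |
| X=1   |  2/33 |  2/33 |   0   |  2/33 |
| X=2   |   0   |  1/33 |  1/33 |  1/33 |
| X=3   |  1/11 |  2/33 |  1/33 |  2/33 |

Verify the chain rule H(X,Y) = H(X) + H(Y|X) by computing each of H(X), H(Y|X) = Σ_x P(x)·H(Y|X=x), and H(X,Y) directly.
H(X) = 1.7636 bits, H(Y|X) = 1.6240 bits, H(X,Y) = 3.3877 bits

Marginal of X (row sums):
  P(X=0) = 0 + 1/11 + 7/33 + 2/11 = 16/33
  P(X=1) = 2/33 + 2/33 + 0 + 2/33 = 2/11
  P(X=2) = 0 + 1/33 + 1/33 + 1/33 = 1/11
  P(X=3) = 1/11 + 2/33 + 1/33 + 2/33 = 8/33
H(X) = -[(16/33)·log₂(16/33) + (2/11)·log₂(2/11) + (1/11)·log₂(1/11) + (8/33)·log₂(8/33)]
  = 0.50637 + 0.44717 + 0.31449 + 0.49561 = 1.7636 bits

H(Y|X) = Σ_x P(x)·H(Y|X=x):
  X=0: P(X=0) = 16/33, P(Y|X=0) = (0, 3/16, 7/16, 3/8) → H(Y|X=0) = 1.50524
  X=1: P(X=1) = 2/11, P(Y|X=1) = (1/3, 1/3, 0, 1/3) → H(Y|X=1) = 1.58496
  X=2: P(X=2) = 1/11, P(Y|X=2) = (0, 1/3, 1/3, 1/3) → H(Y|X=2) = 1.58496
  X=3: P(X=3) = 8/33, P(Y|X=3) = (3/8, 1/4, 1/8, 1/4) → H(Y|X=3) = 1.90564
H(Y|X) = (16/33)·1.50524 + (2/11)·1.58496 + (1/11)·1.58496 + (8/33)·1.90564 = 1.6240 bits

H(X,Y) = -Σ_{x,y} P(x,y) log₂ P(x,y). Per-cell terms -P(x,y)·log₂P(x,y):
  X=0: 0.00000, 0.31449, 0.47452, 0.44717
  X=1: 0.24511, 0.24511, 0.00000, 0.24511
  X=2: 0.00000, 0.15286, 0.15286, 0.15286
  X=3: 0.31449, 0.24511, 0.15286, 0.24511
  (cells with P = 0 contribute 0)
Sum of the 16 terms: H(X,Y) = 3.3877 bits

Chain rule check:
  H(X) + H(Y|X) = 1.7636 + 1.6240 = 3.3876 bits
  H(X,Y) = 3.3877 bits
✓ Chain rule verified (Δ = 0.0001 is 4-dp rounding noise: each of the three values was rounded independently).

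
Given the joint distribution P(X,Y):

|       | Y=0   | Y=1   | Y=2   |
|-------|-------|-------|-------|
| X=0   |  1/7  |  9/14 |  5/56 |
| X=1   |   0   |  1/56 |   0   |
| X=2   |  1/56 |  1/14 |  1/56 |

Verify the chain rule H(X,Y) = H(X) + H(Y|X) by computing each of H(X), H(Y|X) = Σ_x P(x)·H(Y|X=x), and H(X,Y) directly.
H(X) = 0.6175 bits, H(Y|X) = 1.0876 bits, H(X,Y) = 1.7051 bits

Marginal of X (row sums):
  P(X=0) = 1/7 + 9/14 + 5/56 = 7/8
  P(X=1) = 0 + 1/56 + 0 = 1/56
  P(X=2) = 1/56 + 1/14 + 1/56 = 3/28
H(X) = -[(7/8)·log₂(7/8) + (1/56)·log₂(1/56) + (3/28)·log₂(3/28)]
  = 0.16856 + 0.10370 + 0.34526 = 0.6175 bits

H(Y|X) = Σ_x P(x)·H(Y|X=x):
  X=0: P(X=0) = 7/8, P(Y|X=0) = (8/49, 36/49, 5/49) → H(Y|X=0) = 1.08967
  X=1: P(X=1) = 1/56, P(Y|X=1) = (0, 1, 0) → H(Y|X=1) = 0.00000
  X=2: P(X=2) = 3/28, P(Y|X=2) = (1/6, 2/3, 1/6) → H(Y|X=2) = 1.25163
H(Y|X) = (7/8)·1.08967 + (1/56)·0.00000 + (3/28)·1.25163 = 1.0876 bits

H(X,Y) = -Σ_{x,y} P(x,y) log₂ P(x,y). Per-cell terms -P(x,y)·log₂P(x,y):
  X=0: 0.40105, 0.40978, 0.31120
  X=1: 0.00000, 0.10370, 0.00000
  X=2: 0.10370, 0.27195, 0.10370
  (cells with P = 0 contribute 0)
Sum of the 9 terms: H(X,Y) = 1.7051 bits

Chain rule check:
  H(X) + H(Y|X) = 0.6175 + 1.0876 = 1.7051 bits
  H(X,Y) = 1.7051 bits
✓ Chain rule verified.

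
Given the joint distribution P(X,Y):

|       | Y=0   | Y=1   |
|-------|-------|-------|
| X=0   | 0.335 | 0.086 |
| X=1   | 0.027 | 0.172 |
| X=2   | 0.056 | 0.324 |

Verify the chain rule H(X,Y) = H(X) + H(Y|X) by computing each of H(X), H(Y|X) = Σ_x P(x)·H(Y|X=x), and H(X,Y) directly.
H(X) = 1.5194 bits, H(Y|X) = 0.6507 bits, H(X,Y) = 2.1701 bits

Marginal of X (row sums):
  P(X=0) = 0.335 + 0.086 = 0.421
  P(X=1) = 0.027 + 0.172 = 0.199
  P(X=2) = 0.056 + 0.324 = 0.380
H(X) = -[0.421·log₂(0.421) + 0.199·log₂(0.199) + 0.380·log₂(0.380)]
  = 0.52545 + 0.46350 + 0.53045 = 1.5194 bits

H(Y|X) = Σ_x P(x)·H(Y|X=x):
  X=0: P(X=0) = 0.421, P(Y|X=0) = (335/421, 86/421) → H(Y|X=0) = 0.73040
  X=1: P(X=1) = 0.199, P(Y|X=1) = (27/199, 172/199) → H(Y|X=1) = 0.57281
  X=2: P(X=2) = 0.380, P(Y|X=2) = (14/95, 81/95) → H(Y|X=2) = 0.60322
H(Y|X) = 0.421·0.73040 + 0.199·0.57281 + 0.380·0.60322 = 0.6507 bits

H(X,Y) = -Σ_{x,y} P(x,y) log₂ P(x,y). Per-cell terms -P(x,y)·log₂P(x,y):
  X=0: 0.52855, 0.30440
  X=1: 0.14069, 0.43680
  X=2: 0.23287, 0.52680
Sum of the 6 terms: H(X,Y) = 2.1701 bits

Chain rule check:
  H(X) + H(Y|X) = 1.5194 + 0.6507 = 2.1701 bits
  H(X,Y) = 2.1701 bits
✓ Chain rule verified.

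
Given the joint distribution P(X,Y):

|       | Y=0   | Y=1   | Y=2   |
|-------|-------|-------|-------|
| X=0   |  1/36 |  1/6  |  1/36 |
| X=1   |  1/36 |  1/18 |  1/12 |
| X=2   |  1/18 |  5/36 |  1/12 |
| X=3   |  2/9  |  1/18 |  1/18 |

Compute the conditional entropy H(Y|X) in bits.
1.3089 bits

H(Y|X) = H(X,Y) - H(X)

H(X,Y) = -Σ_{x,y} P(x,y) log₂ P(x,y). Per-cell terms -P(x,y)·log₂P(x,y):
  X=0: 0.14361, 0.43083, 0.14361
  X=1: 0.14361, 0.23166, 0.29875
  X=2: 0.23166, 0.39556, 0.29875
  X=3: 0.48221, 0.23166, 0.23166
Sum of the 12 terms: H(X,Y) = 3.2636 bits

Marginal of X (row sums):
  P(X=0) = 1/36 + 1/6 + 1/36 = 2/9
  P(X=1) = 1/36 + 1/18 + 1/12 = 1/6
  P(X=2) = 1/18 + 5/36 + 1/12 = 5/18
  P(X=3) = 2/9 + 1/18 + 1/18 = 1/3
H(X) = -[(2/9)·log₂(2/9) + (1/6)·log₂(1/6) + (5/18)·log₂(5/18) + (1/3)·log₂(1/3)]
  = 0.48221 + 0.43083 + 0.51333 + 0.52832 = 1.9547 bits

H(Y|X) = H(X,Y) - H(X) = 3.2636 - 1.9547 = 1.3089 bits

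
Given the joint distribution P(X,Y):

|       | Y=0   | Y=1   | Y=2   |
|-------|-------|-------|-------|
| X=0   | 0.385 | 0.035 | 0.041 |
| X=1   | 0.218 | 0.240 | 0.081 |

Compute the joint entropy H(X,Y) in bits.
2.1553 bits

H(X,Y) = -Σ_{x,y} P(x,y) log₂ P(x,y). Per-cell terms -P(x,y)·log₂P(x,y):
  X=0: 0.5302, 0.1693, 0.1889
  X=1: 0.4791, 0.4941, 0.2937
Sum of the 6 terms: H(X,Y) = 2.1553 bits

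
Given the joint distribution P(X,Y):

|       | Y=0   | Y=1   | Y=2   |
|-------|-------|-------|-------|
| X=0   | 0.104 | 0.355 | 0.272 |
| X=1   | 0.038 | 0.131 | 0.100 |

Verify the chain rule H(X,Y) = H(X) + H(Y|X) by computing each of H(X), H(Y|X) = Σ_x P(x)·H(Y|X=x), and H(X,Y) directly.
H(X) = 0.8400 bits, H(Y|X) = 1.4365 bits, H(X,Y) = 2.2765 bits

Marginal of X (row sums):
  P(X=0) = 0.104 + 0.355 + 0.272 = 0.731
  P(X=1) = 0.038 + 0.131 + 0.100 = 0.269
H(X) = -[0.731·log₂(0.731) + 0.269·log₂(0.269)]
  = 0.33045 + 0.50957 = 0.8400 bits

H(Y|X) = Σ_x P(x)·H(Y|X=x):
  X=0: P(X=0) = 0.731, P(Y|X=0) = (104/731, 355/731, 16/43) → H(Y|X=0) = 1.43701
  X=1: P(X=1) = 0.269, P(Y|X=1) = (38/269, 131/269, 100/269) → H(Y|X=1) = 1.43509
H(Y|X) = 0.731·1.43701 + 0.269·1.43509 = 1.4365 bits

H(X,Y) = -Σ_{x,y} P(x,y) log₂ P(x,y). Per-cell terms -P(x,y)·log₂P(x,y):
  X=0: 0.33960, 0.53041, 0.51090
  X=1: 0.17928, 0.38414, 0.33219
Sum of the 6 terms: H(X,Y) = 2.2765 bits

Chain rule check:
  H(X) + H(Y|X) = 0.8400 + 1.4365 = 2.2765 bits
  H(X,Y) = 2.2765 bits
✓ Chain rule verified.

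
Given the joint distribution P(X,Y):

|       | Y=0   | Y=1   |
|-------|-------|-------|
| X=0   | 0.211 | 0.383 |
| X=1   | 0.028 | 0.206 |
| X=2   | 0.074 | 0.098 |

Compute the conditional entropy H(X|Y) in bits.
1.3277 bits

H(X|Y) = H(X,Y) - H(Y)

H(X,Y) = -Σ_{x,y} P(x,y) log₂ P(x,y). Per-cell terms -P(x,y)·log₂P(x,y):
  X=0: 0.47363, 0.53030
  X=1: 0.14444, 0.46953
  X=2: 0.27797, 0.32841
Sum of the 6 terms: H(X,Y) = 2.2243 bits

Marginal of Y (column sums):
  P(Y=0) = 0.211 + 0.028 + 0.074 = 0.313
  P(Y=1) = 0.383 + 0.206 + 0.098 = 0.687
H(Y) = -[0.313·log₂(0.313) + 0.687·log₂(0.687)]
  = 0.52451 + 0.37209 = 0.8966 bits

H(X|Y) = H(X,Y) - H(Y) = 2.2243 - 0.8966 = 1.3277 bits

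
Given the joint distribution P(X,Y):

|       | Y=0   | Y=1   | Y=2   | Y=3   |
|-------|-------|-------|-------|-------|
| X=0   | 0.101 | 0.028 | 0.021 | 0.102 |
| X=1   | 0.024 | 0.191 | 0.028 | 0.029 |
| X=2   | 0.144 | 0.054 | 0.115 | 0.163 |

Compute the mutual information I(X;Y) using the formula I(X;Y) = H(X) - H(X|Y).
0.2649 bits

I(X;Y) = H(X) - H(X|Y)

Marginal of X (row sums):
  P(X=0) = 0.101 + 0.028 + 0.021 + 0.102 = 0.252
  P(X=1) = 0.024 + 0.191 + 0.028 + 0.029 = 0.272
  P(X=2) = 0.144 + 0.054 + 0.115 + 0.163 = 0.476
H(X) = -[0.252·log₂(0.252) + 0.272·log₂(0.272) + 0.476·log₂(0.476)]
  = 0.5011 + 0.5109 + 0.5098 = 1.5218 bits

Marginal of Y (column sums):
  P(Y=0) = 0.101 + 0.024 + 0.144 = 0.269
  P(Y=1) = 0.028 + 0.191 + 0.054 = 0.273
  P(Y=2) = 0.021 + 0.028 + 0.115 = 0.164
  P(Y=3) = 0.102 + 0.029 + 0.163 = 0.294
H(X|Y) = Σ_y P(y)·H(X|Y=y):
  Y=0: P(Y=0) = 0.269, P(X|Y=0) = (101/269, 24/269, 144/269) → H(X|Y=0) = 1.3243
  Y=1: P(Y=1) = 0.273, P(X|Y=1) = (4/39, 191/273, 18/91) → H(X|Y=1) = 1.1599
  Y=2: P(Y=2) = 0.164, P(X|Y=2) = (21/164, 7/41, 115/164) → H(X|Y=2) = 1.1742
  Y=3: P(Y=3) = 0.294, P(X|Y=3) = (17/49, 29/294, 163/294) → H(X|Y=3) = 1.3313
H(X|Y) = 0.269·1.3243 + 0.273·1.1599 + 0.164·1.1742 + 0.294·1.3313 = 1.2569 bits

I(X;Y) = H(X) - H(X|Y) = 1.5218 - 1.2569 = 0.2649 bits

Cross-check via I(X;Y) = H(X) + H(Y) - H(X,Y): computing H(Y) from the column sums and H(X,Y) from the 12 cells in the same way gives H(Y) = 1.9679 bits and H(X,Y) = 3.2248 bits, so
I(X;Y) = 1.5218 + 1.9679 - 3.2248 = 0.2649 bits ✓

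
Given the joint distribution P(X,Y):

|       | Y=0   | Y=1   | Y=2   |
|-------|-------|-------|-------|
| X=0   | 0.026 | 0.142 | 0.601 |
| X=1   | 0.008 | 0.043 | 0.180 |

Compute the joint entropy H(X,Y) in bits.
1.6745 bits

H(X,Y) = -Σ_{x,y} P(x,y) log₂ P(x,y). Per-cell terms -P(x,y)·log₂P(x,y):
  X=0: 0.1369, 0.3999, 0.4415
  X=1: 0.0557, 0.1952, 0.4453
Sum of the 6 terms: H(X,Y) = 1.6745 bits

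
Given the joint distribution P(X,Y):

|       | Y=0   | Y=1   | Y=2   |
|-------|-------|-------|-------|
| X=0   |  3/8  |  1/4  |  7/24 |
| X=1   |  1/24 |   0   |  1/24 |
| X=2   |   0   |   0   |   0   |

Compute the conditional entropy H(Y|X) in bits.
1.5174 bits

H(Y|X) = H(X,Y) - H(X)

H(X,Y) = -Σ_{x,y} P(x,y) log₂ P(x,y). Per-cell terms -P(x,y)·log₂P(x,y):
  X=0: 0.53064, 0.50000, 0.51847
  X=1: 0.19104, 0.00000, 0.19104
  X=2: 0.00000, 0.00000, 0.00000
  (cells with P = 0 contribute 0)
Sum of the 9 terms: H(X,Y) = 1.9312 bits

Marginal of X (row sums):
  P(X=0) = 3/8 + 1/4 + 7/24 = 11/12
  P(X=1) = 1/24 + 0 + 1/24 = 1/12
  P(X=2) = 0 + 0 + 0 = 0
H(X) = -[(11/12)·log₂(11/12) + (1/12)·log₂(1/12)]   (outcomes with P = 0 contribute 0)
  = 0.11507 + 0.29875 = 0.4138 bits

H(Y|X) = H(X,Y) - H(X) = 1.9312 - 0.4138 = 1.5174 bits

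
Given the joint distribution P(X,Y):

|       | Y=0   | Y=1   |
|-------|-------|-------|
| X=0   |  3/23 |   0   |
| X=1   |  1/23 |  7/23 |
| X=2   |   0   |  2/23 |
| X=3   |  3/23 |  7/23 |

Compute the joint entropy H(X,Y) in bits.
2.3143 bits

H(X,Y) = -Σ_{x,y} P(x,y) log₂ P(x,y). Per-cell terms -P(x,y)·log₂P(x,y):
  X=0: 0.3833, 0.0000
  X=1: 0.1967, 0.5223
  X=2: 0.0000, 0.3064
  X=3: 0.3833, 0.5223
  (cells with P = 0 contribute 0)
Sum of the 8 terms: H(X,Y) = 2.3143 bits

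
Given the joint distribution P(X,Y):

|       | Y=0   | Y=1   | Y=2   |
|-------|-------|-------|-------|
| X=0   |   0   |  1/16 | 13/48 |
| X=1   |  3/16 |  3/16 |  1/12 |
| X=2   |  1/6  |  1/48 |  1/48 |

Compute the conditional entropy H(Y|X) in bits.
1.1127 bits

H(Y|X) = H(X,Y) - H(X)

H(X,Y) = -Σ_{x,y} P(x,y) log₂ P(x,y). Per-cell terms -P(x,y)·log₂P(x,y):
  X=0: 0.0000000, 0.2500000, 0.5103916
  X=1: 0.4528195, 0.4528195, 0.2987469
  X=2: 0.4308271, 0.1163534, 0.1163534
  (cells with P = 0 contribute 0)
Sum of the 9 terms: H(X,Y) = 2.628311 bits

Marginal of X (row sums):
  P(X=0) = 0 + 1/16 + 13/48 = 1/3
  P(X=1) = 3/16 + 3/16 + 1/12 = 11/24
  P(X=2) = 1/6 + 1/48 + 1/48 = 5/24
H(X) = -[(1/3)·log₂(1/3) + (11/24)·log₂(11/24) + (5/24)·log₂(5/24)]
  = 0.5283208 + 0.5158683 + 0.4714655 = 1.515655 bits

H(Y|X) = H(X,Y) - H(X) = 2.628311 - 1.515655 = 1.1127 bits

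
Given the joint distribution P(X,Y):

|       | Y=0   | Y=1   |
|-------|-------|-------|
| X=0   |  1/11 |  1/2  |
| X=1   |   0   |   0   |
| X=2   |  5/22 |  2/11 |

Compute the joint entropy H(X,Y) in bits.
1.7475 bits

H(X,Y) = -Σ_{x,y} P(x,y) log₂ P(x,y). Per-cell terms -P(x,y)·log₂P(x,y):
  X=0: 0.3145, 0.5000
  X=1: 0.0000, 0.0000
  X=2: 0.4858, 0.4472
  (cells with P = 0 contribute 0)
Sum of the 6 terms: H(X,Y) = 1.7475 bits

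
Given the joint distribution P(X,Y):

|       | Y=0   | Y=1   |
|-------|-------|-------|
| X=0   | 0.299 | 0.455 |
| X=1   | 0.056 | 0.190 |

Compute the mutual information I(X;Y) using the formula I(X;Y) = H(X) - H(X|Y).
0.0175 bits

I(X;Y) = H(X) - H(X|Y)

Marginal of X (row sums):
  P(X=0) = 0.299 + 0.455 = 0.754
  P(X=1) = 0.056 + 0.190 = 0.246
H(X) = -[0.754·log₂(0.754) + 0.246·log₂(0.246)]
  = 0.307152 + 0.497724 = 0.804876 bits

Marginal of Y (column sums):
  P(Y=0) = 0.299 + 0.056 = 0.355
  P(Y=1) = 0.455 + 0.190 = 0.645
H(X|Y) = Σ_y P(y)·H(X|Y=y):
  Y=0: P(Y=0) = 0.355, P(X|Y=0) = (299/355, 56/355) → H(X|Y=0) = 0.628891
  Y=1: P(Y=1) = 0.645, P(X|Y=1) = (91/129, 38/129) → H(X|Y=1) = 0.874556
H(X|Y) = 0.355·0.628891 + 0.645·0.874556 = 0.787345 bits

I(X;Y) = H(X) - H(X|Y) = 0.804876 - 0.787345 = 0.0175 bits

Cross-check via I(X;Y) = H(X) + H(Y) - H(X,Y): computing H(Y) from the column sums and H(X,Y) from the 4 cells in the same way gives H(Y) = 0.938454 bits and H(X,Y) = 1.725799 bits, so
I(X;Y) = 0.804876 + 0.938454 - 1.725799 = 0.0175 bits ✓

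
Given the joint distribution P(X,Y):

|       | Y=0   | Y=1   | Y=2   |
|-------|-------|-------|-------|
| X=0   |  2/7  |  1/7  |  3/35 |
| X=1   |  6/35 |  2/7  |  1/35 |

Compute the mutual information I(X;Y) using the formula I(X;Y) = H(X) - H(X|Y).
0.0768 bits

I(X;Y) = H(X) - H(X|Y)

Marginal of X (row sums):
  P(X=0) = 2/7 + 1/7 + 3/35 = 18/35
  P(X=1) = 6/35 + 2/7 + 1/35 = 17/35
H(X) = -[(18/35)·log₂(18/35) + (17/35)·log₂(17/35)]
  = 0.49338 + 0.50603 = 0.99941 bits

Marginal of Y (column sums):
  P(Y=0) = 2/7 + 6/35 = 16/35
  P(Y=1) = 1/7 + 2/7 = 3/7
  P(Y=2) = 3/35 + 1/35 = 4/35
H(X|Y) = Σ_y P(y)·H(X|Y=y):
  Y=0: P(Y=0) = 16/35, P(X|Y=0) = (5/8, 3/8) → H(X|Y=0) = 0.95443
  Y=1: P(Y=1) = 3/7, P(X|Y=1) = (1/3, 2/3) → H(X|Y=1) = 0.91830
  Y=2: P(Y=2) = 4/35, P(X|Y=2) = (3/4, 1/4) → H(X|Y=2) = 0.81128
H(X|Y) = (16/35)·0.95443 + (3/7)·0.91830 + (4/35)·0.81128 = 0.92259 bits

I(X;Y) = H(X) - H(X|Y) = 0.99941 - 0.92259 = 0.0768 bits

Cross-check via I(X;Y) = H(X) + H(Y) - H(X,Y): computing H(Y) from the column sums and H(X,Y) from the 6 cells in the same way gives H(Y) = 1.39776 bits and H(X,Y) = 2.32034 bits, so
I(X;Y) = 0.99941 + 1.39776 - 2.32034 = 0.0768 bits ✓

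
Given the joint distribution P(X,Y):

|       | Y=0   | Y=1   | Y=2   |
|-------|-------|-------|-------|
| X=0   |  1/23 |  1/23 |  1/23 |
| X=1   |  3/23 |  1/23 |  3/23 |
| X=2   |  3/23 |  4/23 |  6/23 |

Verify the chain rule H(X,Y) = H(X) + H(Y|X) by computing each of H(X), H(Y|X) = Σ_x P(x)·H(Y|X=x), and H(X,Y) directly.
H(X) = 1.3709 bits, H(Y|X) = 1.5103 bits, H(X,Y) = 2.8812 bits

Marginal of X (row sums):
  P(X=0) = 1/23 + 1/23 + 1/23 = 3/23
  P(X=1) = 3/23 + 1/23 + 3/23 = 7/23
  P(X=2) = 3/23 + 4/23 + 6/23 = 13/23
H(X) = -[(3/23)·log₂(3/23) + (7/23)·log₂(7/23) + (13/23)·log₂(13/23)]
  = 0.38330 + 0.52232 + 0.46524 = 1.3709 bits

H(Y|X) = Σ_x P(x)·H(Y|X=x):
  X=0: P(X=0) = 3/23, P(Y|X=0) = (1/3, 1/3, 1/3) → H(Y|X=0) = 1.58496
  X=1: P(X=1) = 7/23, P(Y|X=1) = (3/7, 1/7, 3/7) → H(Y|X=1) = 1.44882
  X=2: P(X=2) = 13/23, P(Y|X=2) = (3/13, 4/13, 6/13) → H(Y|X=2) = 1.52623
H(Y|X) = (3/23)·1.58496 + (7/23)·1.44882 + (13/23)·1.52623 = 1.5103 bits

H(X,Y) = -Σ_{x,y} P(x,y) log₂ P(x,y). Per-cell terms -P(x,y)·log₂P(x,y):
  X=0: 0.19668, 0.19668, 0.19668
  X=1: 0.38330, 0.19668, 0.38330
  X=2: 0.38330, 0.43888, 0.50572
Sum of the 9 terms: H(X,Y) = 2.8812 bits

Chain rule check:
  H(X) + H(Y|X) = 1.3709 + 1.5103 = 2.8812 bits
  H(X,Y) = 2.8812 bits
✓ Chain rule verified.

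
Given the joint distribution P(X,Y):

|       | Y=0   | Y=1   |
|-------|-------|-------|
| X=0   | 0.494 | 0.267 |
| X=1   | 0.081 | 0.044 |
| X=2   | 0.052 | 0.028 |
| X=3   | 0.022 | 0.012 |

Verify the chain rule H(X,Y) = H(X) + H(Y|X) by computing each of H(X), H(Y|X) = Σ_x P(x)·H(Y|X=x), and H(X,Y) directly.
H(X) = 1.1322 bits, H(Y|X) = 0.9350 bits, H(X,Y) = 2.0672 bits

Marginal of X (row sums):
  P(X=0) = 0.494 + 0.267 = 0.761
  P(X=1) = 0.081 + 0.044 = 0.125
  P(X=2) = 0.052 + 0.028 = 0.080
  P(X=3) = 0.022 + 0.012 = 0.034
H(X) = -[0.761·log₂(0.761) + 0.125·log₂(0.125) + 0.080·log₂(0.080) + 0.034·log₂(0.034)]
  = 0.29986 + 0.37500 + 0.29151 + 0.16586 = 1.1322 bits

H(Y|X) = Σ_x P(x)·H(Y|X=x):
  X=0: P(X=0) = 0.761, P(Y|X=0) = (494/761, 267/761) → H(Y|X=0) = 0.93483
  X=1: P(X=1) = 0.125, P(Y|X=1) = (81/125, 44/125) → H(Y|X=1) = 0.93584
  X=2: P(X=2) = 0.080, P(Y|X=2) = (13/20, 7/20) → H(Y|X=2) = 0.93407
  X=3: P(X=3) = 0.034, P(Y|X=3) = (11/17, 6/17) → H(Y|X=3) = 0.93667
H(Y|X) = 0.761·0.93483 + 0.125·0.93584 + 0.080·0.93407 + 0.034·0.93667 = 0.9350 bits

H(X,Y) = -Σ_{x,y} P(x,y) log₂ P(x,y). Per-cell terms -P(x,y)·log₂P(x,y):
  X=0: 0.50260, 0.50866
  X=1: 0.29370, 0.19828
  X=2: 0.22180, 0.14444
  X=3: 0.12114, 0.07657
Sum of the 8 terms: H(X,Y) = 2.0672 bits

Chain rule check:
  H(X) + H(Y|X) = 1.1322 + 0.9350 = 2.0672 bits
  H(X,Y) = 2.0672 bits
✓ Chain rule verified.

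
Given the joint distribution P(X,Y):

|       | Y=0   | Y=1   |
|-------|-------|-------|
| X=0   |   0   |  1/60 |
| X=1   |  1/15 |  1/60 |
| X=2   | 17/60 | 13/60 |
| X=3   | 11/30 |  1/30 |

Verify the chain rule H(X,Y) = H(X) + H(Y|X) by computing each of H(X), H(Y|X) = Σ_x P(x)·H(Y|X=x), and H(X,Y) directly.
H(X) = 1.4260 bits, H(Y|X) = 0.7193 bits, H(X,Y) = 2.1452 bits

Marginal of X (row sums):
  P(X=0) = 0 + 1/60 = 1/60
  P(X=1) = 1/15 + 1/60 = 1/12
  P(X=2) = 17/60 + 13/60 = 1/2
  P(X=3) = 11/30 + 1/30 = 2/5
H(X) = -[(1/60)·log₂(1/60) + (1/12)·log₂(1/12) + (1/2)·log₂(1/2) + (2/5)·log₂(2/5)]
  = 0.09845 + 0.29875 + 0.50000 + 0.52877 = 1.4260 bits

H(Y|X) = Σ_x P(x)·H(Y|X=x):
  X=0: P(X=0) = 1/60, P(Y|X=0) = (0, 1) → H(Y|X=0) = 0.00000
  X=1: P(X=1) = 1/12, P(Y|X=1) = (4/5, 1/5) → H(Y|X=1) = 0.72193
  X=2: P(X=2) = 1/2, P(Y|X=2) = (17/30, 13/30) → H(Y|X=2) = 0.98714
  X=3: P(X=3) = 2/5, P(Y|X=3) = (11/12, 1/12) → H(Y|X=3) = 0.41382
H(Y|X) = (1/60)·0.00000 + (1/12)·0.72193 + (1/2)·0.98714 + (2/5)·0.41382 = 0.7193 bits

H(X,Y) = -Σ_{x,y} P(x,y) log₂ P(x,y). Per-cell terms -P(x,y)·log₂P(x,y):
  X=0: 0.00000, 0.09845
  X=1: 0.26046, 0.09845
  X=2: 0.51550, 0.47806
  X=3: 0.53073, 0.16356
  (cells with P = 0 contribute 0)
Sum of the 8 terms: H(X,Y) = 2.1452 bits

Chain rule check:
  H(X) + H(Y|X) = 1.4260 + 0.7193 = 2.1453 bits
  H(X,Y) = 2.1452 bits
✓ Chain rule verified (Δ = 0.0001 is 4-dp rounding noise: each of the three values was rounded independently).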